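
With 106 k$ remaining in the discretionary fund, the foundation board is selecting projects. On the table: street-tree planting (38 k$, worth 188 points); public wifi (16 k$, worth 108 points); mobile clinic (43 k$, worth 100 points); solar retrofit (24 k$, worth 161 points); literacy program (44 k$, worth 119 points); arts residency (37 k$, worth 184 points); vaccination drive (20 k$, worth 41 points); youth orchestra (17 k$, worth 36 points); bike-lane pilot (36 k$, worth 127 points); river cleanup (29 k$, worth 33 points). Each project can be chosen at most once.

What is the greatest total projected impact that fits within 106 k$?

Greedy by ratio would take public wifi + solar retrofit + arts residency + youth orchestra: 94 k$ used, total 489.
Replace public wifi and youth orchestra with street-tree planting: the trade gains 44 net, giving 533 at 99 k$.
That's the maximum — no swap from here does better than 533.

533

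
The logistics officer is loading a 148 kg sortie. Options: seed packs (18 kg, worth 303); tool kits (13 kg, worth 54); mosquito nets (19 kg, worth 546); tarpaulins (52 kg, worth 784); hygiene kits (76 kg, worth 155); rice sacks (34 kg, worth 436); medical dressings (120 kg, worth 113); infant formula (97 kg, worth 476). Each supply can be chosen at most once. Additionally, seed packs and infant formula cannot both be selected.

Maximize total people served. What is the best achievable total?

Density check — mosquito nets 28.74, seed packs 16.83, tarpaulins 15.08 are the best per kg.
Seed packs + tool kits + mosquito nets + tarpaulins + rice sacks uses 136 of the 148 kg and totals 2123.
Next best is seed packs + mosquito nets + tarpaulins + rice sacks at 2069 (123 kg) — short by 54.

2123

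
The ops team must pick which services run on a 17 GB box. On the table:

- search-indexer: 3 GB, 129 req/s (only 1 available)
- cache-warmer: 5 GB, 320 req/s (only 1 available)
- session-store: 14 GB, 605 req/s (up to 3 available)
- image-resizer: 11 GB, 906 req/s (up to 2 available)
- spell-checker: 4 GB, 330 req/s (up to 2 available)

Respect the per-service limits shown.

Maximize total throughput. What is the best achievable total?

1236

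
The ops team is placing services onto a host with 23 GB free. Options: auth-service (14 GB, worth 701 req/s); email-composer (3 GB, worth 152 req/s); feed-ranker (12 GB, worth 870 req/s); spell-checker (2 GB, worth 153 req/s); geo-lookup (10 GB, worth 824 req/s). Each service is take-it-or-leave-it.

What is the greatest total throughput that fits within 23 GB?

1694

Ranking by ratio (throughput/GB): geo-lookup 82.40, spell-checker 76.50, feed-ranker 72.50.
Filling by ratio: email-composer + spell-checker + geo-lookup for 1129, with 8 GB left unused.
Replace email-composer and spell-checker with feed-ranker: the trade gains 565 net, giving 1694 at 22 GB.
The closest alternative, email-composer + feed-ranker + spell-checker, reaches only 1175.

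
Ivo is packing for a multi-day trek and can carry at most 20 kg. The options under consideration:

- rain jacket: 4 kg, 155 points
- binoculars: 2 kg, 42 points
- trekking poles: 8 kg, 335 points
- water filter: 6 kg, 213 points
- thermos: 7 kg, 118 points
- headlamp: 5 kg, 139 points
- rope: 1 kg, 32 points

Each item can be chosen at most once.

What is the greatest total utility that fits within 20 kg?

745

Filling by ratio: rain jacket + trekking poles + water filter + rope for 735, with 1 kg left unused.
Dropping rope frees 1 kg; slotting in binoculars (2 kg) lifts the total to 745 at 20 kg.
Next best is rain jacket + trekking poles + water filter + rope at 735 (19 kg) — short by 10.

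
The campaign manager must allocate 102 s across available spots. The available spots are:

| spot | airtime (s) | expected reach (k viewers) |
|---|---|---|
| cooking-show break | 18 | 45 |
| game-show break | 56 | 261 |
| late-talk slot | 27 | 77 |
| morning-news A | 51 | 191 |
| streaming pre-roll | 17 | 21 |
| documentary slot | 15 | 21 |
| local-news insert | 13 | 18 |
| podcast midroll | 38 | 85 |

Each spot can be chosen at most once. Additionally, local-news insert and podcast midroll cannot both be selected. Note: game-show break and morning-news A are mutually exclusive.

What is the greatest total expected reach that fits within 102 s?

383

The ratio ordering already packs tightly: cooking-show break + game-show break + late-talk slot, 101 s, 383.
No other feasible combination exceeds 383.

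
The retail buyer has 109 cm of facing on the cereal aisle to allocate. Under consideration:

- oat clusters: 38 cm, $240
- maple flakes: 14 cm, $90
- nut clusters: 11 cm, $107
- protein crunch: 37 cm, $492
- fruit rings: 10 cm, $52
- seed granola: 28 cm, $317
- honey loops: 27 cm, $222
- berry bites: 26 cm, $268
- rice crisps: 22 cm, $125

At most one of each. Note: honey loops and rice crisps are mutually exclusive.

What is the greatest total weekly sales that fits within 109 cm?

1184

Best packing: nut clusters + protein crunch + seed granola + berry bites — 102 cm, 1184 total.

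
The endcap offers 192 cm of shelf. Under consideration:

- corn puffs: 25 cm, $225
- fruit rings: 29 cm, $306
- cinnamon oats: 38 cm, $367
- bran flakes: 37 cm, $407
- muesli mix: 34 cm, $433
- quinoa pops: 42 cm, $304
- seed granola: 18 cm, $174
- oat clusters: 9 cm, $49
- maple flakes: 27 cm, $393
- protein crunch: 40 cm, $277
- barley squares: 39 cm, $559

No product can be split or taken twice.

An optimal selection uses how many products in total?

Best achievable weekly sales is 2323.
One optimal bundle: corn puffs + fruit rings + bran flakes + muesli mix + maple flakes + barley squares (191 cm).
Any selection reaching 2323 contains exactly 6 products.

6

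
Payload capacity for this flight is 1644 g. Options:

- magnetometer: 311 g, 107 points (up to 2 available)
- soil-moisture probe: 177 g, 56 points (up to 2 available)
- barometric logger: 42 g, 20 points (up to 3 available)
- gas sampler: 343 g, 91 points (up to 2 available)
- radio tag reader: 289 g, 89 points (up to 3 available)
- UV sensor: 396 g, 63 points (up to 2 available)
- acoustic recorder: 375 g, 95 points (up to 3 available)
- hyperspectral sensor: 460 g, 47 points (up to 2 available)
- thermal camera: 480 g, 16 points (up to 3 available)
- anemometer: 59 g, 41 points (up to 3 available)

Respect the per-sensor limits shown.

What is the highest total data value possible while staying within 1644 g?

Taking the top-ratio sensors first gives 2×magnetometer + 2×soil-moisture probe + 3×barometric logger + radio tag reader + 3×anemometer for 598 (1568 g).
The 219 g tied up in soil-moisture probe and barometric logger is better spent on radio tag reader — total rises to 611 (1638 g).

611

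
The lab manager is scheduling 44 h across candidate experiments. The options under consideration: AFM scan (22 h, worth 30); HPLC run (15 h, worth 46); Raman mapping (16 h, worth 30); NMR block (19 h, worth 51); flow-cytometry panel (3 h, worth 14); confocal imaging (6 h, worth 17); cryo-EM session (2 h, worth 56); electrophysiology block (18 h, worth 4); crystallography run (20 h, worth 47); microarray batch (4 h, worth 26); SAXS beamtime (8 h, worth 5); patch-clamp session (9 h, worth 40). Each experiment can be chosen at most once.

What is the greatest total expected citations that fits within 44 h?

Taking the top-ratio experiments first gives HPLC run + flow-cytometry panel + confocal imaging + cryo-EM session + microarray batch + patch-clamp session for 199 (39 h).
Replace HPLC run with NMR block: the trade gains 5 net, giving 204 at 43 h.

204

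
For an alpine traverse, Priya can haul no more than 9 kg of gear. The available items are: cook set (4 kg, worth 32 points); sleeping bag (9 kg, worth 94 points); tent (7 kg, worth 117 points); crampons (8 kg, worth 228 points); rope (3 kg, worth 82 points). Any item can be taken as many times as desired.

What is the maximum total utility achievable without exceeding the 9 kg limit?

Ranking by ratio (utility/kg): crampons 28.50, rope 27.33, tent 16.71.
A density-first pass picks crampons — 228 at 8 kg.
Replace crampons with 3×rope: the trade gains 18 net, giving 246 at 9 kg.
That's the maximum — no swap from here does better than 246.

246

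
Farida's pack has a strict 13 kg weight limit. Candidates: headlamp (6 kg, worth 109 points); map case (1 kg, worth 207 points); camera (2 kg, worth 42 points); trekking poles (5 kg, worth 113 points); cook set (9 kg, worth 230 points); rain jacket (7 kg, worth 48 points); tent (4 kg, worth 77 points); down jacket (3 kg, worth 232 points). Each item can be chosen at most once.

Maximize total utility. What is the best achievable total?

669

The ratio ordering already packs tightly: map case + cook set + down jacket, 13 kg, 669.
Next best is map case + trekking poles + tent + down jacket at 629 (13 kg) — short by 40.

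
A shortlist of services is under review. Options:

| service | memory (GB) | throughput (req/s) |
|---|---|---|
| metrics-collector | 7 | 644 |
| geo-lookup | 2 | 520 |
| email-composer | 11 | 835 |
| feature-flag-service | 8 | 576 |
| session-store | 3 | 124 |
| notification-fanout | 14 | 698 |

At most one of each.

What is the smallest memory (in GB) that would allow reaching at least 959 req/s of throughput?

9

Minimise GB subject to total throughput ≥ 959.
metrics-collector + geo-lookup: 1164 throughput at 9 GB.
No combination under 9 GB hits 959.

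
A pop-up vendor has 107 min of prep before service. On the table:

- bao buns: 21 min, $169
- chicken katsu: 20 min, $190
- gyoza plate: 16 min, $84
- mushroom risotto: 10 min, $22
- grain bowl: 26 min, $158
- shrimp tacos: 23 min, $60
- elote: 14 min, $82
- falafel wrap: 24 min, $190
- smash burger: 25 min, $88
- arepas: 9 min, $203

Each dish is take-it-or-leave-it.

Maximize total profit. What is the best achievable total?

The ratio heuristic lands on bao buns + chicken katsu + grain bowl + falafel wrap + arepas (910) but leaves 7 min idle.
Replace grain bowl with gyoza plate + elote: the trade gains 8 net, giving 918 at 104 min.
Runner-up bao buns + chicken katsu + grain bowl + falafel wrap + arepas tops out at 910.

918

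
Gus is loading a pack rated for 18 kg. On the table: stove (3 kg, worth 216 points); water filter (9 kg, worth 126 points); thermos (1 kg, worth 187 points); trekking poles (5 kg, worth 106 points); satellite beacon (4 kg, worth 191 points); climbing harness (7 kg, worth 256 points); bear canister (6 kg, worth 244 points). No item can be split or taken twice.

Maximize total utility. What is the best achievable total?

903

Greedy by ratio would take stove + thermos + satellite beacon + bear canister: 14 kg used, total 838.
The 4 kg tied up in satellite beacon is better spent on climbing harness — total rises to 903 (17 kg).
Runner-up thermos + satellite beacon + climbing harness + bear canister tops out at 878.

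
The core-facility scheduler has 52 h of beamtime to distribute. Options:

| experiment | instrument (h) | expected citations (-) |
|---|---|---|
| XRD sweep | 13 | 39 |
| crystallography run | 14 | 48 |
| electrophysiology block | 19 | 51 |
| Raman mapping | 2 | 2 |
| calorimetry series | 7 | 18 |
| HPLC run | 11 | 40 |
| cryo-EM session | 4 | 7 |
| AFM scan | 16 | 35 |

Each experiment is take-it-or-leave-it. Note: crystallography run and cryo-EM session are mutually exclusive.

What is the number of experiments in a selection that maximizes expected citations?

4

Optimal total is 157.
crystallography run + electrophysiology block + calorimetry series + HPLC run hits 157 at 51 h.
Any selection reaching 157 contains exactly 4 experiments.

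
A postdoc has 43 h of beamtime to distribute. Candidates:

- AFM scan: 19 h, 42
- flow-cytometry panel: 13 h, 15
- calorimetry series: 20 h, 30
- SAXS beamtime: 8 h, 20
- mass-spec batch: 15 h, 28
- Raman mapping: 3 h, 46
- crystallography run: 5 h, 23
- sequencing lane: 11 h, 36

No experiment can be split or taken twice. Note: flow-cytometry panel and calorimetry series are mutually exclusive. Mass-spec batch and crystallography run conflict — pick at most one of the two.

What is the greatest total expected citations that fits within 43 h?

147

Density check — Raman mapping 15.33, crystallography run 4.60, sequencing lane 3.27, SAXS beamtime 2.50 are the best per h.
AFM scan + Raman mapping + crystallography run + sequencing lane uses 38 of the 43 h and totals 147.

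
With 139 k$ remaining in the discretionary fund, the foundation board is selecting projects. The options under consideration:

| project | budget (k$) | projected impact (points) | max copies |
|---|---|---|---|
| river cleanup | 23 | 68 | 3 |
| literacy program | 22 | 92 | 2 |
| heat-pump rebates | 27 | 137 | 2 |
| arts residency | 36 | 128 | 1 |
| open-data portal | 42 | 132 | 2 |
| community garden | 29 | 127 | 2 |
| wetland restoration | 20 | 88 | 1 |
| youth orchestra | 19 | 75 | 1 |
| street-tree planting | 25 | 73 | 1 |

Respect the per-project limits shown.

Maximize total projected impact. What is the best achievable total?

621

Density check — heat-pump rebates 5.07, wetland restoration 4.40, community garden 4.38 are the best per k$.
A density-first pass picks 2×heat-pump rebates + 2×community garden + wetland restoration — 616 at 132 k$.
Replace 2×community garden with 2×literacy program + youth orchestra: the trade gains 5 net, giving 621 at 137 k$.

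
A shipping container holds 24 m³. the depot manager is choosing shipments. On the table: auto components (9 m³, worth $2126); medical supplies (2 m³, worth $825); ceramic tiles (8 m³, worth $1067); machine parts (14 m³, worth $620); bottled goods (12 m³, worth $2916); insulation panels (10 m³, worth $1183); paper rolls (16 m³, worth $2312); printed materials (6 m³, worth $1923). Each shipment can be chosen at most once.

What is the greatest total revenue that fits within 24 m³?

5867

By revenue per m³: medical supplies 412.50, printed materials 320.50, bottled goods 243.00, auto components 236.22 lead.
The ratio heuristic lands on medical supplies + bottled goods + printed materials (5664) but leaves 4 m³ idle.
Replace printed materials with auto components: the trade gains 203 net, giving 5867 at 23 m³.
The closest alternative, medical supplies + bottled goods + printed materials, reaches only 5664.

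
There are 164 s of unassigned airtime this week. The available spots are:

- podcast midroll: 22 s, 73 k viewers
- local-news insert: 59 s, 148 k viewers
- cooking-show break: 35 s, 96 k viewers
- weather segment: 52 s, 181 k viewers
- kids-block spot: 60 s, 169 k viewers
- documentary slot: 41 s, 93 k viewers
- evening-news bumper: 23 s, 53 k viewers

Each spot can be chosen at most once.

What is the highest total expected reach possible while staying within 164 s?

476

By expected reach per s: weather segment 3.48, podcast midroll 3.32, kids-block spot 2.82, cooking-show break 2.74 lead.
Best packing: podcast midroll + weather segment + kids-block spot + evening-news bumper — 157 s, 476 total.
That's the maximum — no swap from here does better than 476.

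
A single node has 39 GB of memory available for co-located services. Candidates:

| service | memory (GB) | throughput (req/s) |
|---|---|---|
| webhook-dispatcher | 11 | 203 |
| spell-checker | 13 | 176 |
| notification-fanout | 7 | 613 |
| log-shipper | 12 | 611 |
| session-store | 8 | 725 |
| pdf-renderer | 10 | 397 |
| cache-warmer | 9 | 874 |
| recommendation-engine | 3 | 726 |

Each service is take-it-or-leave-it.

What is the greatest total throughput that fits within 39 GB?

3549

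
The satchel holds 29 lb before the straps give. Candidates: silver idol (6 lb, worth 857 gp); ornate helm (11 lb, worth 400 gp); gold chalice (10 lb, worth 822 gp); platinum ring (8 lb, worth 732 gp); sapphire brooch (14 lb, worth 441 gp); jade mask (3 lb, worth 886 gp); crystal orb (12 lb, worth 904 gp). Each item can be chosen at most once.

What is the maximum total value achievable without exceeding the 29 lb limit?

Density check — jade mask 295.33, silver idol 142.83, platinum ring 91.50, gold chalice 82.20 are the best per lb.
A density-first pass picks silver idol + gold chalice + platinum ring + jade mask — 3297 at 27 lb.
Replace gold chalice with crystal orb: the trade gains 82 net, giving 3379 at 29 lb.

3379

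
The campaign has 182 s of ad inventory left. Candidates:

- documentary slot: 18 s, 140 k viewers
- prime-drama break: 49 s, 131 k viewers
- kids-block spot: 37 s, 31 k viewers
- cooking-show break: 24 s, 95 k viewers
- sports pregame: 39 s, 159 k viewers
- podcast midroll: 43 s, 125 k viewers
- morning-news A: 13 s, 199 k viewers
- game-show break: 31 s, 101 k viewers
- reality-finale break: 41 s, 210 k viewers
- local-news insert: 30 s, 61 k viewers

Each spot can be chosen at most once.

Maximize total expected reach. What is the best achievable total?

928

By expected reach per s: morning-news A 15.31, documentary slot 7.78, reality-finale break 5.12, sports pregame 4.08 lead.
Filling by ratio: documentary slot + cooking-show break + sports pregame + morning-news A + game-show break + reality-finale break for 904, with 16 s left unused.
The 31 s tied up in game-show break is better spent on podcast midroll — total rises to 928 (178 s).
The spare 4 s is too small for any remaining spot, and no exchange beats 928.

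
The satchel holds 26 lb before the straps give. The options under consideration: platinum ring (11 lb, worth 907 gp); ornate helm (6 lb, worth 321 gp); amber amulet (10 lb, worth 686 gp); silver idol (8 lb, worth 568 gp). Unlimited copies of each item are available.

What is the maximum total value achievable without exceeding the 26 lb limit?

1822

Taking the top-ratio items first gives 2×platinum ring for 1814 (22 lb).
Dropping 2×platinum ring frees 22 lb; slotting in amber amulet + 2×silver idol (26 lb) lifts the total to 1822 at 26 lb.
That's the maximum — no swap from here does better than 1822.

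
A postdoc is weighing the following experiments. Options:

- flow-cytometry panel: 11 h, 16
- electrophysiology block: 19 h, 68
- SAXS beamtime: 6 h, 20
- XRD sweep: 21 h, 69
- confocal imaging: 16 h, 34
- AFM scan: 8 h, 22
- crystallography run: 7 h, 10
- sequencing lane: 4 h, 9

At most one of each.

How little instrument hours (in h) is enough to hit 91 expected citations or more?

29

Minimise h subject to total expected citations ≥ 91.
XRD sweep + AFM scan: 91 expected citations at 29 h.
No combination under 29 h hits 91.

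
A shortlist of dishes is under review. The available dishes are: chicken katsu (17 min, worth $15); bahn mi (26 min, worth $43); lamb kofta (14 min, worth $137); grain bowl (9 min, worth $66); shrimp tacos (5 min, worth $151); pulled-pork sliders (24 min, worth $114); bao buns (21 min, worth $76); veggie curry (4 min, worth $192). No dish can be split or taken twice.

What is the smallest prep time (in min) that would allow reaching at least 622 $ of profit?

53

Minimise min subject to total profit ≥ 622.
lamb kofta + grain bowl + shrimp tacos + bao buns + veggie curry reaches 622 using 53 min.
Any bundle with less than 53 min falls short of 622.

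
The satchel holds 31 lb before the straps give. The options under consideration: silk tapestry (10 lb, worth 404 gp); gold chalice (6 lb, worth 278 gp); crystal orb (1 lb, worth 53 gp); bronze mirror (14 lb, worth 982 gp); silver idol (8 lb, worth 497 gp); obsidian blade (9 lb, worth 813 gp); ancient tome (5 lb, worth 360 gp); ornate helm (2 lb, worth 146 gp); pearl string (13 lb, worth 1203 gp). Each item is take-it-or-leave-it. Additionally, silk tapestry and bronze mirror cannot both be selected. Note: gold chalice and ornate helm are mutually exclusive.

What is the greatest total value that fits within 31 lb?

2575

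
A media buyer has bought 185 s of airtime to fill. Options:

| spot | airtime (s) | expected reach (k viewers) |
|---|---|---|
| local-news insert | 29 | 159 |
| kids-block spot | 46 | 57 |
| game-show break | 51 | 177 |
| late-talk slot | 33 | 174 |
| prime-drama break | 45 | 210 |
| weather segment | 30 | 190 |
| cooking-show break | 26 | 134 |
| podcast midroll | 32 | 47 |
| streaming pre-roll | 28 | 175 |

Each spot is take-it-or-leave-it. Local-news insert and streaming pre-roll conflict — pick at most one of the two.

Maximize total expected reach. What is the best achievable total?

886

Best packing: game-show break + prime-drama break + weather segment + cooking-show break + streaming pre-roll — 180 s, 886 total.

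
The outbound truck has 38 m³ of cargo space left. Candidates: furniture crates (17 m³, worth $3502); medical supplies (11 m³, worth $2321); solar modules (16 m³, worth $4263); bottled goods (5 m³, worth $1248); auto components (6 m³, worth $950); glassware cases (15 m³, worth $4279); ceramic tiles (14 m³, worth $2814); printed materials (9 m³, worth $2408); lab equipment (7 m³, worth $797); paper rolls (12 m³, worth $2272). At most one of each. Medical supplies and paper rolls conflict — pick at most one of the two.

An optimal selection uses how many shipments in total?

3

The maximum revenue within 38 m³ is 9790.
solar modules + bottled goods + glassware cases hits 9790 at 36 m³.
Every optimal selection uses 3 shipments.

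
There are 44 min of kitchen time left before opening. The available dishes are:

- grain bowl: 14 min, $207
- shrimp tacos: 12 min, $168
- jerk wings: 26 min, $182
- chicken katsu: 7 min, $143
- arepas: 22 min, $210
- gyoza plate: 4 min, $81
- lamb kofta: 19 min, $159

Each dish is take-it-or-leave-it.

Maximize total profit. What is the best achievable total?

599

Density check — chicken katsu 20.43, gyoza plate 20.25, grain bowl 14.79, shrimp tacos 14.00 are the best per min.
Taking grain bowl + shrimp tacos + chicken katsu + gyoza plate: 37 min used, 599 in profit.
The spare 7 min is too small for any remaining dish, and no exchange beats 599.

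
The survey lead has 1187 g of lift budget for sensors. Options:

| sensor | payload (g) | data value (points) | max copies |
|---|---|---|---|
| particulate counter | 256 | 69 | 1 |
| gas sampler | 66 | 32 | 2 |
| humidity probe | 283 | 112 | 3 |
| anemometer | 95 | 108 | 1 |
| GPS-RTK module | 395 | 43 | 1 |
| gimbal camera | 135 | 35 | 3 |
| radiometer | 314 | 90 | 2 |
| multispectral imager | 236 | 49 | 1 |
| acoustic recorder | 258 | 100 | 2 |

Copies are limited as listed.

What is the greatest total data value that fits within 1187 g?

By data value per g: anemometer 1.14, gas sampler 0.48, humidity probe 0.40, acoustic recorder 0.39 lead.
Taking the top-ratio sensors first gives 2×gas sampler + 3×humidity probe + anemometer for 508 (1076 g).
Replace 2×gas sampler and humidity probe with 2×acoustic recorder: the trade gains 24 net, giving 532 at 1177 g.
Nothing else within 1187 g beats 532.

532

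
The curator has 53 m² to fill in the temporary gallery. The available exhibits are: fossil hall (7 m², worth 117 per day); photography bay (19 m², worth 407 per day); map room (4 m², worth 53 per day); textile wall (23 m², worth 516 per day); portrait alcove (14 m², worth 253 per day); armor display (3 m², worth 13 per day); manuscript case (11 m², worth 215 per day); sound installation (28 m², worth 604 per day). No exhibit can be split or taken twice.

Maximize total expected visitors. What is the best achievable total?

1138

Greedy by ratio would take textile wall + sound installation: 51 m² used, total 1120.
The 28 m² tied up in sound installation is better spent on photography bay + manuscript case — total rises to 1138 (53 m²).
Runner-up textile wall + sound installation tops out at 1120.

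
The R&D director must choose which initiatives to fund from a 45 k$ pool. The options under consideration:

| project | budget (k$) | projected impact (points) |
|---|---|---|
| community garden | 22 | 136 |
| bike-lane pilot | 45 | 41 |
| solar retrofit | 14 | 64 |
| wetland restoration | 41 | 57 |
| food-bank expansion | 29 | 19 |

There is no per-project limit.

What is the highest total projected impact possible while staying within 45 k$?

272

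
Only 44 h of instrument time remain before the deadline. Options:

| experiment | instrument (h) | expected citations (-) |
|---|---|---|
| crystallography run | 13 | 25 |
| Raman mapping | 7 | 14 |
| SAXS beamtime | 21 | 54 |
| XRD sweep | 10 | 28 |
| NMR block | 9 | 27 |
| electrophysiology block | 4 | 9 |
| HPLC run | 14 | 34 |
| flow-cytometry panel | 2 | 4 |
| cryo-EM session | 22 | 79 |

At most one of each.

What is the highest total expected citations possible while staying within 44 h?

The ratio ordering already packs tightly: XRD sweep + NMR block + flow-cytometry panel + cryo-EM session, 43 h, 138.
Runner-up XRD sweep + NMR block + cryo-EM session tops out at 134.

138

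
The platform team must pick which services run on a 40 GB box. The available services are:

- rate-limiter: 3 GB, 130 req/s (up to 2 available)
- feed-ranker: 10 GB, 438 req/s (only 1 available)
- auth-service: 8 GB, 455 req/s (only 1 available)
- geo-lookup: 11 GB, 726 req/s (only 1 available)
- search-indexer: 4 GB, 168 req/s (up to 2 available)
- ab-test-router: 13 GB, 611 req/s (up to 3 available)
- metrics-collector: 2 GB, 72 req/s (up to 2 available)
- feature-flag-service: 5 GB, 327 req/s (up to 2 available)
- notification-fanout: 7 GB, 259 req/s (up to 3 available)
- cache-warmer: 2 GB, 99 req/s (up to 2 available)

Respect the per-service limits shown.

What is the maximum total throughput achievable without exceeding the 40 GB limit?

2331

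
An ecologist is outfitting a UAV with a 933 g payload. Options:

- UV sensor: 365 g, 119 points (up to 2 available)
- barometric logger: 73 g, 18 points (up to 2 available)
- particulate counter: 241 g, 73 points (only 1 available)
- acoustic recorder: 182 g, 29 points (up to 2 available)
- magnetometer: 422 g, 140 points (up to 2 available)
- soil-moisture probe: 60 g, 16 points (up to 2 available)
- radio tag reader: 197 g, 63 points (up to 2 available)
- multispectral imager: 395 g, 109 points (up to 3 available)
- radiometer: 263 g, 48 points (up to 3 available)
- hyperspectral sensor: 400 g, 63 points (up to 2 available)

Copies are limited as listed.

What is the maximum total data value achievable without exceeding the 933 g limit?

301

By data value per g: magnetometer 0.33, UV sensor 0.33, radio tag reader 0.32 lead.
Taking the top-ratio sensors first gives 2×magnetometer + soil-moisture probe for 296 (904 g).
The 904 g tied up in 2×magnetometer and soil-moisture probe is better spent on 2×UV sensor + radio tag reader — total rises to 301 (927 g).
No other feasible combination exceeds 301.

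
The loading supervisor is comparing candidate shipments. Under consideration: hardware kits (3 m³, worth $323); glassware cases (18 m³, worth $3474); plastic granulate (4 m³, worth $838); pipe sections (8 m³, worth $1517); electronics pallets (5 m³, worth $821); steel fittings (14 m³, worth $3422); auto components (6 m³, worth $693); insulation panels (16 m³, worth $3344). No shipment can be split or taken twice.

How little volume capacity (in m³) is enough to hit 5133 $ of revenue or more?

Need the lightest bundle worth ≥ 5133.
hardware kits + pipe sections + steel fittings reaches 5262 using 25 m³.
Any bundle with less than 25 m³ falls short of 5133.

25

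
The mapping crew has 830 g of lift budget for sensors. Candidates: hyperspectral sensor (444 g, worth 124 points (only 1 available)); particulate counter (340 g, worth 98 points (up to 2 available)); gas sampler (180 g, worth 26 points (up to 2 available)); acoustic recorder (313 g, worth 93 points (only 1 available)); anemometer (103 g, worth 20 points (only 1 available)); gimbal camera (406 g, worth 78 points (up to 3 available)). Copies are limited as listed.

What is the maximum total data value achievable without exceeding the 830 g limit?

Filling by ratio: particulate counter + acoustic recorder + anemometer for 211, with 74 g left unused.
Dropping acoustic recorder and anemometer frees 416 g; slotting in hyperspectral sensor (444 g) lifts the total to 222 at 784 g.
Nothing else within 830 g beats 222.

222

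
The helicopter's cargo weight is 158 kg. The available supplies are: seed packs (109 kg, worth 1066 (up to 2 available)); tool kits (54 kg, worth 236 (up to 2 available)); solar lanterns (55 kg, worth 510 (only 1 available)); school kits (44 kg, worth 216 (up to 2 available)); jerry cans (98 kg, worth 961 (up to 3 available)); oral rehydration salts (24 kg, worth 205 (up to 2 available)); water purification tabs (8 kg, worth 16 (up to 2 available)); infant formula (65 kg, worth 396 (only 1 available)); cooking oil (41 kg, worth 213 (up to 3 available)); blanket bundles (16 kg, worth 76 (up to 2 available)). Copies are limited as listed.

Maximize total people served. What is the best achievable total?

By people served per kg: jerry cans 9.81, seed packs 9.78, solar lanterns 9.27, oral rehydration salts 8.54 lead.
A density-first pass picks solar lanterns + jerry cans — 1471 at 153 kg.
The 153 kg tied up in solar lanterns and jerry cans is better spent on seed packs + 2×oral rehydration salts — total rises to 1476 (157 kg).

1476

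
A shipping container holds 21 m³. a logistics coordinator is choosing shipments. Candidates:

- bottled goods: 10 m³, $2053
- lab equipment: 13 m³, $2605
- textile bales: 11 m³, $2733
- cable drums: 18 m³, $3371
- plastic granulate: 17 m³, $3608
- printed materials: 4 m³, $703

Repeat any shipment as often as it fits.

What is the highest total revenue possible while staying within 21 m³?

Best packing: bottled goods + textile bales — 21 m³, 4786 total.
That's the maximum — no swap from here does better than 4786.

4786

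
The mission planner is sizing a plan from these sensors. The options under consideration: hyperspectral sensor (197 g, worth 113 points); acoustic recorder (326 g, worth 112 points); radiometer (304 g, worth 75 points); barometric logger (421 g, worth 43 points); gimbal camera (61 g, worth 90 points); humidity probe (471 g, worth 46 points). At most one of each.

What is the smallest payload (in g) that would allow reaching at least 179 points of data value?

258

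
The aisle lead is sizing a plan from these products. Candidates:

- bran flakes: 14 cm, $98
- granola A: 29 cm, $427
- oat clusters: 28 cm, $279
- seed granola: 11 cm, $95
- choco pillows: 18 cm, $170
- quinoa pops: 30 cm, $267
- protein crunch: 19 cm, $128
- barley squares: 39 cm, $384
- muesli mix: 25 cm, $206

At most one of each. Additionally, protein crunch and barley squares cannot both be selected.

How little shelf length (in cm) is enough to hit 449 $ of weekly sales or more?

40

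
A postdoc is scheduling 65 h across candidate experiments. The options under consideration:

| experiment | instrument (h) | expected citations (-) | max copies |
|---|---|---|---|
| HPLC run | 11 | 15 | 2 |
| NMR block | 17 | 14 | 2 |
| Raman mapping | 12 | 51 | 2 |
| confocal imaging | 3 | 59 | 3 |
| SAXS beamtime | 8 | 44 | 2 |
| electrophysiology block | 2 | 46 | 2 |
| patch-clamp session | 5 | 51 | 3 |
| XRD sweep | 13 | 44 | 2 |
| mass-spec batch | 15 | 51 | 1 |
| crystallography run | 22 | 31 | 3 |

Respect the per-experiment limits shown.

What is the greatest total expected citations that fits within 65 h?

568

The ratio heuristic lands on Raman mapping + 3×confocal imaging + 2×SAXS beamtime + 2×electrophysiology block + 3×patch-clamp session (561) but leaves 9 h idle.
The 8 h tied up in SAXS beamtime is better spent on mass-spec batch — total rises to 568 (63 h).
Every other selection either busts 65 h or exceeds an availability limit or fails to beat 568.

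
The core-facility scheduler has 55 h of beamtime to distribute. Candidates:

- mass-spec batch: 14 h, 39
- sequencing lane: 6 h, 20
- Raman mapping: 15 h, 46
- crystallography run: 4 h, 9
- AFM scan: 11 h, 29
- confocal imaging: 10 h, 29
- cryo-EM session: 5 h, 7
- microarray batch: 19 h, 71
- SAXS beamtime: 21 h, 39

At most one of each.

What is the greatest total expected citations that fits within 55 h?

176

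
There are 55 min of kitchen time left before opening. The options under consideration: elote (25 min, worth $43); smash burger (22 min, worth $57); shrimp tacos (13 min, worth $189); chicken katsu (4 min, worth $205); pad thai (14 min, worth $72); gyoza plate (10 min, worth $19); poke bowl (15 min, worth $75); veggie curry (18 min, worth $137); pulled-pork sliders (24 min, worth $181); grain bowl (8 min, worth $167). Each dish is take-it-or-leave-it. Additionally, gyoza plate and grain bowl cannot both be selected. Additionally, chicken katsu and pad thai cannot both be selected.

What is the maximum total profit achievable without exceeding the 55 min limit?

742

Best packing: shrimp tacos + chicken katsu + pulled-pork sliders + grain bowl — 49 min, 742 total.
The closest alternative, shrimp tacos + chicken katsu + veggie curry + grain bowl, reaches only 698.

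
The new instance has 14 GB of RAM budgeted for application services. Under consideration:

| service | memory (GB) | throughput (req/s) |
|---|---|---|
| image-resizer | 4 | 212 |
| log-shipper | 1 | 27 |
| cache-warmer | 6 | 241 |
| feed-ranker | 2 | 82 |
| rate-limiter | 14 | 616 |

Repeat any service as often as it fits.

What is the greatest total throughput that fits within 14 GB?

By throughput per GB: image-resizer 53.00, rate-limiter 44.00, feed-ranker 41.00 lead.
Best packing: 3×image-resizer + feed-ranker — 14 GB, 718 total.
That's the maximum — no swap from here does better than 718.

718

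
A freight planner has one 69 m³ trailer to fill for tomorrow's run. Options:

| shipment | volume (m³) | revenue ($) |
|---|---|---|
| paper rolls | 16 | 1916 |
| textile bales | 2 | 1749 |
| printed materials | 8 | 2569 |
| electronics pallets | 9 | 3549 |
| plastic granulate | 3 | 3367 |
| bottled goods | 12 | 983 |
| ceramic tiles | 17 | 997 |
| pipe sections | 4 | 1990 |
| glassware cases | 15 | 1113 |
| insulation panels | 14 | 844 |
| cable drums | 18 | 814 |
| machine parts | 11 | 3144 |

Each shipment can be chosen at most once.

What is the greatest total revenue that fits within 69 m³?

19397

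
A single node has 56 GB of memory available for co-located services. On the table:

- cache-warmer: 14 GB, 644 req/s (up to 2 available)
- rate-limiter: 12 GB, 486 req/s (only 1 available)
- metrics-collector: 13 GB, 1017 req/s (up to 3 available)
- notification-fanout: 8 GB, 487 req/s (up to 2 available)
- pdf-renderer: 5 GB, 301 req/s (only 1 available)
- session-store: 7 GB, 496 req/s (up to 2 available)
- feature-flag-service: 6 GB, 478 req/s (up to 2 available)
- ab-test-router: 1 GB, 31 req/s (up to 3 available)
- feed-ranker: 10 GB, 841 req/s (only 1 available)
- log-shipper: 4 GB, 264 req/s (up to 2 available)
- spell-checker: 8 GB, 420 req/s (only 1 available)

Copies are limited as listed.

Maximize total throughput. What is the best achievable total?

4401

A density-first pass picks 2×metrics-collector + session-store + 2×feature-flag-service + ab-test-router + feed-ranker — 4358 at 56 GB.
The 13 GB tied up in session-store and feature-flag-service is better spent on metrics-collector — total rises to 4401 (56 GB).
That's the maximum — no swap from here does better than 4401.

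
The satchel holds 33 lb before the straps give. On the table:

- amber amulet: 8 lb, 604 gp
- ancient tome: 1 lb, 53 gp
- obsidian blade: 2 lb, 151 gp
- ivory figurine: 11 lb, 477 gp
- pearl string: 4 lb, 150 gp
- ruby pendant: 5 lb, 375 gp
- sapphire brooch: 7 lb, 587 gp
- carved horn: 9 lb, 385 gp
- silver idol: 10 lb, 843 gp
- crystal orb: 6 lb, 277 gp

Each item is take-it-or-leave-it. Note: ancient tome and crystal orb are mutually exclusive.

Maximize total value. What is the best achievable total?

2613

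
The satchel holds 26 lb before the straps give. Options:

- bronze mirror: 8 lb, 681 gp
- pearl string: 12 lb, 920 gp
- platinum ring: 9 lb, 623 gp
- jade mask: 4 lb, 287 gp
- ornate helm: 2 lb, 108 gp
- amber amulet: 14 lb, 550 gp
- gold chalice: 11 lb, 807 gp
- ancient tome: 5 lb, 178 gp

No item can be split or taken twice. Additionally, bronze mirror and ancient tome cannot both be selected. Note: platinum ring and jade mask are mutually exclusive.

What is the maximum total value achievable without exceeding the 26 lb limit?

1996

The ratio ordering already packs tightly: bronze mirror + pearl string + jade mask + ornate helm, 26 lb, 1996.
Next best is bronze mirror + pearl string + jade mask at 1888 (24 lb) — short by 108.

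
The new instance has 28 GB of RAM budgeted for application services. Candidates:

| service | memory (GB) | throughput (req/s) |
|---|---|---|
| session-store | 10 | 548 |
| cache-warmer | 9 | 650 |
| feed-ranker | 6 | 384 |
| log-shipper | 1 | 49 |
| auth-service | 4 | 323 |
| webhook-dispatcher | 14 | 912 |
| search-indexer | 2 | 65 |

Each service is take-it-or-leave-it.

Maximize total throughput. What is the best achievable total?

1934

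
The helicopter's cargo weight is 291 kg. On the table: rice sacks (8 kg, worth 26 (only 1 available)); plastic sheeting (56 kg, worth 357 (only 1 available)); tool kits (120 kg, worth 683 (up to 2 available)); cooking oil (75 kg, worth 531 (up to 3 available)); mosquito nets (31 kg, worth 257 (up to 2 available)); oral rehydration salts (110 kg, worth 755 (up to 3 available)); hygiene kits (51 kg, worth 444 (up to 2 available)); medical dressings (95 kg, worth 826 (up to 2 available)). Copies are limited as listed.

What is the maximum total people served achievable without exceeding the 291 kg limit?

2379

Density check — hygiene kits 8.71, medical dressings 8.69, mosquito nets 8.29, cooking oil 7.08 are the best per kg.
Taking the top-ratio supplies first gives rice sacks + 2×mosquito nets + 2×hygiene kits + medical dressings for 2254 (267 kg).
The 82 kg tied up in mosquito nets and hygiene kits is better spent on medical dressings — total rises to 2379 (280 kg).
The spare 11 kg is too small for any remaining supply, and no exchange beats 2379.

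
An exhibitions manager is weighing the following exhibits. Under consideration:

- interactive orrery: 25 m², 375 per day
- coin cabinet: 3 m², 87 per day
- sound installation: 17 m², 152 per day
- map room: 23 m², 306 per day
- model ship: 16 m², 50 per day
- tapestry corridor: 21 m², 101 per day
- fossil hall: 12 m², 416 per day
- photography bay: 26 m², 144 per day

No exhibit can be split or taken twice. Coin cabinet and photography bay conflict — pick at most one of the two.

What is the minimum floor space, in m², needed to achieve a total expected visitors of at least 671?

Look for the lowest-floor combination reaching 671.
map room + fossil hall: 722 expected visitors at 35 m².
Any bundle with less than 35 m² falls short of 671.

35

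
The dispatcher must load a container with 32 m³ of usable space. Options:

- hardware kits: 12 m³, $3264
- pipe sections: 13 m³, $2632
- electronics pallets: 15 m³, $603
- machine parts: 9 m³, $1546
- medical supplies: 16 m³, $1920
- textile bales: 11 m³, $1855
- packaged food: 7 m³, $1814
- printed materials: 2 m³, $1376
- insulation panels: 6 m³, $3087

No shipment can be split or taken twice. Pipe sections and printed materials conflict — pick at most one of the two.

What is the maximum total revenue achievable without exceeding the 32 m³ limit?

9582

Filling by ratio: hardware kits + packaged food + printed materials + insulation panels for 9541, with 5 m³ left unused.
Dropping packaged food frees 7 m³; slotting in textile bales (11 m³) lifts the total to 9582 at 31 m³.
The closest alternative, hardware kits + packaged food + printed materials + insulation panels, reaches only 9541.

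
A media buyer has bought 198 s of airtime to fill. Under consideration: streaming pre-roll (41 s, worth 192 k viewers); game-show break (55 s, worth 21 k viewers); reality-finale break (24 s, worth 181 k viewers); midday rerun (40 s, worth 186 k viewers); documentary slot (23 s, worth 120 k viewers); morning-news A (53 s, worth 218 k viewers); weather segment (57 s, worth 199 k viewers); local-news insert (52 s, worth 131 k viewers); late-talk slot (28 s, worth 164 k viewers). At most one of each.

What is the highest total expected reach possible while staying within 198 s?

941

Density check — reality-finale break 7.54, late-talk slot 5.86, documentary slot 5.22 are the best per s.
The ratio heuristic lands on streaming pre-roll + reality-finale break + midday rerun + documentary slot + late-talk slot (843) but leaves 42 s idle.
Replace documentary slot with morning-news A: the trade gains 98 net, giving 941 at 186 s.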